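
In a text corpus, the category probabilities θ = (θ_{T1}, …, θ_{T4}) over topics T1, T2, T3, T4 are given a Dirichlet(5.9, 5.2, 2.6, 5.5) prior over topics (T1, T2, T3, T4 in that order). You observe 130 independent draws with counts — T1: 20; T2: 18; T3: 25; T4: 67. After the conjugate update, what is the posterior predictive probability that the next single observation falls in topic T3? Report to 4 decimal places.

0.1850

The Dirichlet prior is conjugate to the Multinomial likelihood: each posterior αⱼ = prior αⱼ + observed count nⱼ.
Posterior concentration: (25.9, 23.2, 27.6, 72.5), total = 149.2.
P(next = T3 | data) = α_{T3}/Σα = 0.1850.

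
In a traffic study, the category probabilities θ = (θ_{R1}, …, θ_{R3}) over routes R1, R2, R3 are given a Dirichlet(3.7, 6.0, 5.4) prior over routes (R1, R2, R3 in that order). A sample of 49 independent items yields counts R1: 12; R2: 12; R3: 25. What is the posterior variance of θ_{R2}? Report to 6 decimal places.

0.003102

The Dirichlet prior is conjugate to the Multinomial likelihood: each posterior αⱼ = prior αⱼ + observed count nⱼ.
Posterior concentration: (15.7, 18.0, 30.4), total = 64.1.
Var[θ_j] = α_j(Σα−α_j)/((Σα)²(Σα+1)) = 18.0·46.1/(64.1²·65.1) = 0.003102.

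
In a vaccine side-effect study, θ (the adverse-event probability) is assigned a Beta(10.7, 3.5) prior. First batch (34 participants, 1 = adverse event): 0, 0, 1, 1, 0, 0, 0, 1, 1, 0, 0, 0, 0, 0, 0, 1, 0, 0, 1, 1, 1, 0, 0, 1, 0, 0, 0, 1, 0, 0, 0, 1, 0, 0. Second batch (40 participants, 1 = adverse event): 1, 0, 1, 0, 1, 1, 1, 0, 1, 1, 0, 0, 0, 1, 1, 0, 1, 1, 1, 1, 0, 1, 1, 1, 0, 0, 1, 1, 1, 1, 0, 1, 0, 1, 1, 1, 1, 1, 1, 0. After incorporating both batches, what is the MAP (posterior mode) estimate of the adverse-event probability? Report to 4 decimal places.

0.5534

The Beta prior is conjugate to a Binomial/Bernoulli likelihood; the update adds successes to α and failures to β.
After batch 1: Beta(10.7+11, 3.5+23) = Beta(21.7, 26.5).
After batch 2: Beta(21.7+27, 26.5+13) = Beta(48.7, 39.5).
Mode of Beta(a,b) for a,b>1 is (a−1)/(a+b−2) = 47.7/86.2 = 0.5534.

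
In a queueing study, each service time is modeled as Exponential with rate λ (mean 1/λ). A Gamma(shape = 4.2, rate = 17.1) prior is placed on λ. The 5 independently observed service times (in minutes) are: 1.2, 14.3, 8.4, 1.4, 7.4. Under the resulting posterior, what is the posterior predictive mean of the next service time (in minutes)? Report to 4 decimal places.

6.0732

With a Gamma(shape α, rate β) prior on the exponential rate λ, the posterior after n observations with total T = Σxᵢ is Gamma(α+n, β+T).
Sum of observations T = 32.7 minutes; n = 5.
Posterior: Gamma(4.2+5, 17.1+32.7) = Gamma(9.2, 49.8).
The predictive distribution for the next observation is Lomax; its mean is β/(α−1) = 49.8/8.2 = 6.0732.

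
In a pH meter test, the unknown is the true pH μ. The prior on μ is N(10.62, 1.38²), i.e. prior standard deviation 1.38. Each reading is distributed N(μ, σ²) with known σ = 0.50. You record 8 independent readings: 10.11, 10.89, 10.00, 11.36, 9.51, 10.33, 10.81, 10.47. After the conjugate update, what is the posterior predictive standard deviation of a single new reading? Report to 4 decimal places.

0.5299

For Normal data with known variance σ², a Normal(μ₀, σ₀²) prior on μ is conjugate. Posterior precision = 1/σ₀² + n/σ²; posterior mean is the precision-weighted average of μ₀ and x̄.
σ₀² = 1.38² = 1.9044, σ² = 0.50² = 0.25; σ² + n·σ₀² = 0.25 + 8·1.9044 = 15.4852.
Posterior precision = 1/σ₀² + n/σ² = 1/1.9044 + 8/0.25 = (σ² + n·σ₀²)/(σ₀²σ²) = 15.4852/(1.9044·0.25); posterior variance σₙ² = σ₀²σ²/(σ² + n·σ₀²) = 1.9044·0.25/15.4852 = 0.030745.
Predictive variance for one new observation = σₙ² + σ² = 1.9044·0.25/15.4852 + 0.25 = σ²·(σ₀² + 15.4852)/15.4852 = 0.25·17.3896/15.4852 = 0.280745; SD = √(0.25·17.3896/15.4852) = 0.5299.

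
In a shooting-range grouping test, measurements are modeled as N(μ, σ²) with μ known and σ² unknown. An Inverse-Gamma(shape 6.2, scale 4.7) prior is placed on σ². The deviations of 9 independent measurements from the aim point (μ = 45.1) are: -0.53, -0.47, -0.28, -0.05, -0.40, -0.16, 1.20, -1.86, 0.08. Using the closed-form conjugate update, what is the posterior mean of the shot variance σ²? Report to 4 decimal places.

With known mean μ and an Inverse-Gamma(α, β) prior on σ², the Normal likelihood is conjugate: posterior is Inv-Gamma(α + n/2, β + Σ(xᵢ−μ)²/2).
Σ(xᵢ−μ)² = (-0.53)² + (-0.47)² + (-0.28)² + (-0.05)² + (-0.40)² + (-0.16)² + (1.20)² + (-1.86)² + (0.08)² = 5.6743.
Posterior: Inv-Gamma(6.2 + 9/2, 4.7 + 5.6743/2) = Inv-Gamma(10.70, 7.53715).
E[σ²|data] = β/(α−1) = 7.53715/9.70 = 0.7770.

0.7770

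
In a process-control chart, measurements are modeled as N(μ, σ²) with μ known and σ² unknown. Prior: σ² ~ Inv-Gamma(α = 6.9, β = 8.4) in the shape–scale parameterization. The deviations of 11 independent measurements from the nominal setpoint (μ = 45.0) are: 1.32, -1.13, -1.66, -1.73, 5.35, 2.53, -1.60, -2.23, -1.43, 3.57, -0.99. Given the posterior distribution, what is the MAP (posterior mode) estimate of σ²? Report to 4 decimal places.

3.1304

With known mean μ and an Inverse-Gamma(α, β) prior on σ², the Normal likelihood is conjugate: posterior is Inv-Gamma(α + n/2, β + Σ(xᵢ−μ)²/2).
Σ(xᵢ−μ)² = (1.32)² + (-1.13)² + (-1.66)² + (-1.73)² + (5.35)² + (2.53)² + (-1.60)² + (-2.23)² + (-1.43)² + (3.57)² + (-0.99)² = 67.0940.
Posterior: Inv-Gamma(6.9 + 11/2, 8.4 + 67.0940/2) = Inv-Gamma(12.40, 41.94700).
Mode = β/(α+1) = 41.94700/13.40 = 3.1304.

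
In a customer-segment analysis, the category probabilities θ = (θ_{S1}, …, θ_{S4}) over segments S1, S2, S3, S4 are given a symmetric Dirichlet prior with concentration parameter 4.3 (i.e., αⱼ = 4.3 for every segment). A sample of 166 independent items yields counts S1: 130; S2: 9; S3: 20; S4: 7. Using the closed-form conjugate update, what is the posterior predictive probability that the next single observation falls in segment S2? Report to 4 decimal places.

The Dirichlet prior is conjugate to the Multinomial likelihood: each posterior αⱼ = prior αⱼ + observed count nⱼ.
Posterior concentration: (134.3, 13.3, 24.3, 11.3), total = 183.2.
P(next = S2 | data) = α_{S2}/Σα = 0.0726.

0.0726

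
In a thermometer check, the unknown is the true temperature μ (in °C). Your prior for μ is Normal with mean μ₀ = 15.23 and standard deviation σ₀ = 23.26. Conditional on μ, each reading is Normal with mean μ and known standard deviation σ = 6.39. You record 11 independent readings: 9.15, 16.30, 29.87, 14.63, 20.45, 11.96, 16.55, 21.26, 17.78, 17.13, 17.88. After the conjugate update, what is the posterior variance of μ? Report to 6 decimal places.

For Normal data with known variance σ², a Normal(μ₀, σ₀²) prior on μ is conjugate. Posterior precision = 1/σ₀² + n/σ²; posterior mean is the precision-weighted average of μ₀ and x̄.
σ₀² = 23.26² = 541.0276, σ² = 6.39² = 40.8321; σ² + n·σ₀² = 40.8321 + 11·541.0276 = 5992.1357.
Posterior precision = 1/σ₀² + n/σ² = 1/541.0276 + 11/40.8321 = (σ² + n·σ₀²)/(σ₀²σ²) = 5992.1357/(541.0276·40.8321); posterior variance σₙ² = σ₀²σ²/(σ² + n·σ₀²) = 541.0276·40.8321/5992.1357 = 3.686714.

3.686714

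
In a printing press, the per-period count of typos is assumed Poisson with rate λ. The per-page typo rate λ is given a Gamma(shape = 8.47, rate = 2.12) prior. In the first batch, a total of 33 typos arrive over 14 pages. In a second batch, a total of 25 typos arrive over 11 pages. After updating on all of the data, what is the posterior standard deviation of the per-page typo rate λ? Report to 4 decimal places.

With a Gamma(shape α, rate β) prior, the Poisson likelihood is conjugate: the posterior is Gamma(α + ΣXᵢ, β + n).
After batch 1: Gamma(α+S, β+n) = Gamma(8.47+33, 2.12+14) = Gamma(41.47, 16.12).
After batch 2: Gamma(α+S, β+n) = Gamma(41.47+25, 16.12+11) = Gamma(66.47, 27.12).
SD = √α/β = √66.47/27.12 = 0.3006.

0.3006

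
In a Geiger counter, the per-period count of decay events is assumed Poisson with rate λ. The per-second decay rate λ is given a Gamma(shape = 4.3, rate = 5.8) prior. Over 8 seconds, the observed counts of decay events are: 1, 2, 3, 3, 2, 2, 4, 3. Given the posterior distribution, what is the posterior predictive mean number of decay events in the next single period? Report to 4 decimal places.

With a Gamma(shape α, rate β) prior, the Poisson likelihood is conjugate: the posterior is Gamma(α + ΣXᵢ, β + n).
Sum of counts S = 20 over n = 8 seconds.
Posterior: Gamma(α+S, β+n) = Gamma(4.3+20, 5.8+8) = Gamma(24.3, 13.8).
The predictive distribution for one future period is NegBinom with mean α/β = 1.7609.

1.7609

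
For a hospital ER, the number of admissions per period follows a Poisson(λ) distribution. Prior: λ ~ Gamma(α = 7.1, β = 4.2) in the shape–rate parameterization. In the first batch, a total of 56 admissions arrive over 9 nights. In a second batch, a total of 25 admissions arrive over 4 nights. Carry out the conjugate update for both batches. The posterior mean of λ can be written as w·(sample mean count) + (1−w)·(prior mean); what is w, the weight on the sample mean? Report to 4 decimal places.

With a Gamma(shape α, rate β) prior, the Poisson likelihood is conjugate: the posterior is Gamma(α + ΣXᵢ, β + n).
Total number of nights: n = 9 + 4 = 13.
Posterior mean = (α₀+S)/(β₀+n) = [n/(β₀+n)]·(S/n) + [β₀/(β₀+n)]·(α₀/β₀), so only n and β₀ enter the weight.
Weight on data w = n/(β₀+n) = 13/(4.2+13) = 13/17.2 = 0.7558.

0.7558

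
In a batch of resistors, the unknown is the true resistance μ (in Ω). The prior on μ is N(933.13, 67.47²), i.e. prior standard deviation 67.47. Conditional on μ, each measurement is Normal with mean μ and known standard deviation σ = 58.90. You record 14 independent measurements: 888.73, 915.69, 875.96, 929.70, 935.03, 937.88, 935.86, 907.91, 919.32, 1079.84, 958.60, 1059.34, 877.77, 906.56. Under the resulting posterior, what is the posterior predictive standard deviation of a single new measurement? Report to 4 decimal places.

60.8623

For Normal data with known variance σ², a Normal(μ₀, σ₀²) prior on μ is conjugate. Posterior precision = 1/σ₀² + n/σ²; posterior mean is the precision-weighted average of μ₀ and x̄.
σ₀² = 67.47² = 4552.2009, σ² = 58.90² = 3469.21; σ² + n·σ₀² = 3469.21 + 14·4552.2009 = 67200.0226.
Posterior precision = 1/σ₀² + n/σ² = 1/4552.2009 + 14/3469.21 = (σ² + n·σ₀²)/(σ₀²σ²) = 67200.0226/(4552.2009·3469.21); posterior variance σₙ² = σ₀²σ²/(σ² + n·σ₀²) = 4552.2009·3469.21/67200.0226 = 235.007970.
Predictive variance for one new observation = σₙ² + σ² = 4552.2009·3469.21/67200.0226 + 3469.21 = σ²·(σ₀² + 67200.0226)/67200.0226 = 3469.21·71752.2235/67200.0226 = 3704.217970; SD = √(3469.21·71752.2235/67200.0226) = 60.8623.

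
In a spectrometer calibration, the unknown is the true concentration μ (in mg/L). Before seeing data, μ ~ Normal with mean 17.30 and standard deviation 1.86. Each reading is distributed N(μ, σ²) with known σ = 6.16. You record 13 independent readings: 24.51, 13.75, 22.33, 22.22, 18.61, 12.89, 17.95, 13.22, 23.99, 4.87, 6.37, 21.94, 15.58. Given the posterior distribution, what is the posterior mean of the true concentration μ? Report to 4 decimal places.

For Normal data with known variance σ², a Normal(μ₀, σ₀²) prior on μ is conjugate. Posterior precision = 1/σ₀² + n/σ²; posterior mean is the precision-weighted average of μ₀ and x̄.
Σxᵢ = 24.51 + 13.75 + 22.33 + 22.22 + 18.61 + 12.89 + 17.95 + 13.22 + 23.99 + 4.87 + 6.37 + 21.94 + 15.58 = 218.23, so n·x̄ = 218.23.
σ₀² = 1.86² = 3.4596, σ² = 6.16² = 37.9456; σ² + n·σ₀² = 37.9456 + 13·3.4596 = 82.9204.
Posterior mean = (μ₀/σ₀² + n·x̄/σ²)/(1/σ₀² + n/σ²) = (σ²·μ₀ + σ₀²·n·x̄)/(σ² + n·σ₀²) = (37.9456·17.30 + 3.4596·218.23)/82.9204 = 1411.447388/82.9204 = 17.0217.

17.0217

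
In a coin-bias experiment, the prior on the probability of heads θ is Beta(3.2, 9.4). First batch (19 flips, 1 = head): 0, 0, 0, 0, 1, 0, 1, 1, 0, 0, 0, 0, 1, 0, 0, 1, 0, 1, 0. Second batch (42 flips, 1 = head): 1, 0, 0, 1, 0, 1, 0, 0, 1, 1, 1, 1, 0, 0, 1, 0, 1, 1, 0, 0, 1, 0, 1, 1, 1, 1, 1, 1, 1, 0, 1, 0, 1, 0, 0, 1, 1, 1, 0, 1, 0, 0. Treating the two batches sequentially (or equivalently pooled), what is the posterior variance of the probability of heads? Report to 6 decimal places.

0.003319

The Beta prior is conjugate to a Binomial/Bernoulli likelihood; the update adds successes to α and failures to β.
After batch 1: Beta(3.2+6, 9.4+13) = Beta(9.2, 22.4).
After batch 2: Beta(9.2+24, 22.4+18) = Beta(33.2, 40.4).
Var = αβ/((α+β)²(α+β+1)) = 33.2·40.4/(73.6²·74.6) = 0.003319.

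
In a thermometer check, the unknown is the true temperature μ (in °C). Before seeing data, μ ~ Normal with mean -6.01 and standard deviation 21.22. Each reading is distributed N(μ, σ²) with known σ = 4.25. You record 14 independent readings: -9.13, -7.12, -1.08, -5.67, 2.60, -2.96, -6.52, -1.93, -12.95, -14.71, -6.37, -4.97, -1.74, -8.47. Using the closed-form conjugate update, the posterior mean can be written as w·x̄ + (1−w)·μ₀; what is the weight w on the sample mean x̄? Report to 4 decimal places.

0.9971

For Normal data with known variance σ², a Normal(μ₀, σ₀²) prior on μ is conjugate. Posterior precision = 1/σ₀² + n/σ²; posterior mean is the precision-weighted average of μ₀ and x̄.
σ₀² = 21.22² = 450.2884, σ² = 4.25² = 18.0625. Prior precision 1/σ₀² = 1/450.2884; data precision n/σ² = 14/18.0625.
w = (n/σ²)/(1/σ₀² + n/σ²) = n·σ₀²/(σ² + n·σ₀²) = 14·450.2884/(18.0625 + 14·450.2884) = 6304.0376/6322.1001 = 0.9971.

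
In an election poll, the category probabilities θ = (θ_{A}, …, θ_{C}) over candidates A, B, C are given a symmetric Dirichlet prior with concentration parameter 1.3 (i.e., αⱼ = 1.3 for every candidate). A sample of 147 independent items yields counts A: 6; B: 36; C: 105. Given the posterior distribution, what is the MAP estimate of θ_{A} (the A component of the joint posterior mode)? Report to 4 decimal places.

0.0426

The Dirichlet prior is conjugate to the Multinomial likelihood: each posterior αⱼ = prior αⱼ + observed count nⱼ.
Posterior concentration: (7.3, 37.3, 106.3), total = 150.9.
Joint mode component: (α_{A}−1)/(Σα−K) = 6.3/147.9 = 0.0426.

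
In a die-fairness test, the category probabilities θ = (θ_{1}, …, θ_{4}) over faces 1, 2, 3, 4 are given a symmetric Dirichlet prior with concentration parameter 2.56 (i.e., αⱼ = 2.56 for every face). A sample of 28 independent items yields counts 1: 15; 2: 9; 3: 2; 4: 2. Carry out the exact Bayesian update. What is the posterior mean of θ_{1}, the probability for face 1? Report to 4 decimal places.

The Dirichlet prior is conjugate to the Multinomial likelihood: each posterior αⱼ = prior αⱼ + observed count nⱼ.
Posterior concentration: (17.56, 11.56, 4.56, 4.56), total = 38.24.
E[θ_{1}|data] = α_{1}/Σα = 17.56/38.24 = 0.4592.

0.4592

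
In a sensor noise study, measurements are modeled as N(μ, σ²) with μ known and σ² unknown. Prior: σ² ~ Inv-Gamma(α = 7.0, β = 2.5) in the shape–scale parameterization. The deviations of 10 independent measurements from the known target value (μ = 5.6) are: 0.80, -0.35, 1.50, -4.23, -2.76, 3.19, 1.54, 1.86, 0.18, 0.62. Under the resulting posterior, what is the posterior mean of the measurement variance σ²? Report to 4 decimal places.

2.2703

With known mean μ and an Inverse-Gamma(α, β) prior on σ², the Normal likelihood is conjugate: posterior is Inv-Gamma(α + n/2, β + Σ(xᵢ−μ)²/2).
Σ(xᵢ−μ)² = (0.80)² + (-0.35)² + (1.50)² + (-4.23)² + (-2.76)² + (3.19)² + (1.54)² + (1.86)² + (0.18)² + (0.62)² = 44.9471.
Posterior: Inv-Gamma(7.0 + 10/2, 2.5 + 44.9471/2) = Inv-Gamma(12.00, 24.97355).
E[σ²|data] = β/(α−1) = 24.97355/11.00 = 2.2703.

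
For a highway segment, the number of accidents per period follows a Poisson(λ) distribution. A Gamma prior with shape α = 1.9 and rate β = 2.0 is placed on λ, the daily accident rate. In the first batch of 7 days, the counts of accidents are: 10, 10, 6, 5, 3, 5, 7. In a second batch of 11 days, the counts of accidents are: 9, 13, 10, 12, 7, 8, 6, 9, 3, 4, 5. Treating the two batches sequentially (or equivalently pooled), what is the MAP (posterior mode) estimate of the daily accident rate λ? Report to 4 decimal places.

6.6450

With a Gamma(shape α, rate β) prior, the Poisson likelihood is conjugate: the posterior is Gamma(α + ΣXᵢ, β + n).
Batch 1: sum of counts S = 46 over n = 7 days.
After batch 1: Gamma(α+S, β+n) = Gamma(1.9+46, 2.0+7) = Gamma(47.9, 9.0).
Batch 2: sum of counts S = 86 over n = 11 days.
After batch 2: Gamma(α+S, β+n) = Gamma(47.9+86, 9.0+11) = Gamma(133.9, 20.0).
Mode of Gamma(α,β) for α≥1 is (α−1)/β = 132.9/20.0 = 6.6450.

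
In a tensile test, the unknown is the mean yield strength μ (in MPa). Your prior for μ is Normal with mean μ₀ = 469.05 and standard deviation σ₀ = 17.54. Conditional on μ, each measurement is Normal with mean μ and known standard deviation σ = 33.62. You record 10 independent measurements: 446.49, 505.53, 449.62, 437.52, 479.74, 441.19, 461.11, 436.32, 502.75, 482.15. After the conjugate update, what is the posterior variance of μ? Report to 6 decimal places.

For Normal data with known variance σ², a Normal(μ₀, σ₀²) prior on μ is conjugate. Posterior precision = 1/σ₀² + n/σ²; posterior mean is the precision-weighted average of μ₀ and x̄.
σ₀² = 17.54² = 307.6516, σ² = 33.62² = 1130.3044; σ² + n·σ₀² = 1130.3044 + 10·307.6516 = 4206.8204.
Posterior precision = 1/σ₀² + n/σ² = 1/307.6516 + 10/1130.3044 = (σ² + n·σ₀²)/(σ₀²σ²) = 4206.8204/(307.6516·1130.3044); posterior variance σₙ² = σ₀²σ²/(σ² + n·σ₀²) = 307.6516·1130.3044/4206.8204 = 82.660994.

82.660994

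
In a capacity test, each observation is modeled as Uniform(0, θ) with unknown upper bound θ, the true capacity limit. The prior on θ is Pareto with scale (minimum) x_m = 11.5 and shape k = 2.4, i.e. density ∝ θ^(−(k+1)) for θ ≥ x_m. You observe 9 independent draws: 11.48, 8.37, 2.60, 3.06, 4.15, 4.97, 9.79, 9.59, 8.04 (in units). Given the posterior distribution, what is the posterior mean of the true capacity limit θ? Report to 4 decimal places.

A Pareto(scale x_m, shape k) prior on the upper bound θ of Uniform(0, θ) is conjugate: posterior is Pareto(max(x_m, max xᵢ), k + n).
Sample maximum = 11.48; prior scale x_m = 11.5 → posterior scale = max = 11.50.
Posterior shape = 2.4 + 9 = 11.4.
E[θ|data] = k·x_m/(k−1) = 11.4·11.50/10.4 = 12.6058.

12.6058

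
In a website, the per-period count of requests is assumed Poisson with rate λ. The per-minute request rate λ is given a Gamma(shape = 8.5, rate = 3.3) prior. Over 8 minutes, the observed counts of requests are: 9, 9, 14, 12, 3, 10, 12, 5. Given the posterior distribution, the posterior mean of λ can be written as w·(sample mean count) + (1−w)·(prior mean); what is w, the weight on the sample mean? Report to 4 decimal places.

0.7080

With a Gamma(shape α, rate β) prior, the Poisson likelihood is conjugate: the posterior is Gamma(α + ΣXᵢ, β + n).
Posterior mean = (α₀+S)/(β₀+n) = [n/(β₀+n)]·(S/n) + [β₀/(β₀+n)]·(α₀/β₀), so only n and β₀ enter the weight.
Weight on data w = n/(β₀+n) = 8/(3.3+8) = 8/11.3 = 0.7080.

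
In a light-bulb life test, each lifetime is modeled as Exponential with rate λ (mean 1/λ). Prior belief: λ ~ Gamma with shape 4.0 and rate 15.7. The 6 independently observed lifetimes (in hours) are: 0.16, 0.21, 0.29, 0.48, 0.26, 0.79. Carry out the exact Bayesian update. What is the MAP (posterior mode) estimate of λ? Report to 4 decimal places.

With a Gamma(shape α, rate β) prior on the exponential rate λ, the posterior after n observations with total T = Σxᵢ is Gamma(α+n, β+T).
Sum of observations T = 2.19 hours; n = 6.
Posterior: Gamma(4.0+6, 15.7+2.19) = Gamma(10.0, 17.89).
Mode = (α−1)/β = 0.5031.

0.5031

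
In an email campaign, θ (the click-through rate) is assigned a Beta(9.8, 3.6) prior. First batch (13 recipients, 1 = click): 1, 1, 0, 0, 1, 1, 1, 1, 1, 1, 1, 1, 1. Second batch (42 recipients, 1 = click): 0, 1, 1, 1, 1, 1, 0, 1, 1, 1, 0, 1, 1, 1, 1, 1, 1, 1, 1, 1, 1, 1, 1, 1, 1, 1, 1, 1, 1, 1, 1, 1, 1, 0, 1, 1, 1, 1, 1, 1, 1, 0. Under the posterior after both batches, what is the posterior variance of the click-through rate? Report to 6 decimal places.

0.001887

The Beta prior is conjugate to a Binomial/Bernoulli likelihood; the update adds successes to α and failures to β.
After batch 1: Beta(9.8+11, 3.6+2) = Beta(20.8, 5.6).
After batch 2: Beta(20.8+37, 5.6+5) = Beta(57.8, 10.6).
Var = αβ/((α+β)²(α+β+1)) = 57.8·10.6/(68.4²·69.4) = 0.001887.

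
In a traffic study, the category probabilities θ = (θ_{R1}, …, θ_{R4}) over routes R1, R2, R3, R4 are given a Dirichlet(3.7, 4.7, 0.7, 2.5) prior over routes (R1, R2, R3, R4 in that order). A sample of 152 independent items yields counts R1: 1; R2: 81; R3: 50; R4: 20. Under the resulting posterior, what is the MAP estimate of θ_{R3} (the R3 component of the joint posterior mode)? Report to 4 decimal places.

0.3114

The Dirichlet prior is conjugate to the Multinomial likelihood: each posterior αⱼ = prior αⱼ + observed count nⱼ.
Posterior concentration: (4.7, 85.7, 50.7, 22.5), total = 163.6.
Joint mode component: (α_{R3}−1)/(Σα−K) = 49.7/159.6 = 0.3114.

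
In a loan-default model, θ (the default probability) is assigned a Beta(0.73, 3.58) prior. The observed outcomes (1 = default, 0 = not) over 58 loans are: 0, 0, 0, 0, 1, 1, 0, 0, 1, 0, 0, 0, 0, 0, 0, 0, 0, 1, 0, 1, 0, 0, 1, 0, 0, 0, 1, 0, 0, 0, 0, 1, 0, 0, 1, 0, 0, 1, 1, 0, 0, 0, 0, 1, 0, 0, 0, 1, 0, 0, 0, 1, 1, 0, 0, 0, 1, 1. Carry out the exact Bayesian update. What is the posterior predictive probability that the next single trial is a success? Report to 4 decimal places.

0.2845

The Beta prior is conjugate to a Binomial/Bernoulli likelihood; the update adds successes to α and failures to β.
Posterior: Beta(α+k, β+n−k) = Beta(0.73+17, 3.58+41) = Beta(17.73, 44.58).
For a single future Bernoulli trial, P(success | data) = α/(α+β) = 0.2845.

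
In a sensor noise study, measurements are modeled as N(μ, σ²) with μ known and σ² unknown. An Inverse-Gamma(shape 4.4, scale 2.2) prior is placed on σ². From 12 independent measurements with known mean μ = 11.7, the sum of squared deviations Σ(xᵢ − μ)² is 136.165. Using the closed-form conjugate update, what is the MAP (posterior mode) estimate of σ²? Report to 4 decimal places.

With known mean μ and an Inverse-Gamma(α, β) prior on σ², the Normal likelihood is conjugate: posterior is Inv-Gamma(α + n/2, β + Σ(xᵢ−μ)²/2).
Posterior: Inv-Gamma(4.4 + 12/2, 2.2 + 136.165/2) = Inv-Gamma(10.40, 70.2825).
Mode = β/(α+1) = 70.2825/11.40 = 6.1651.

6.1651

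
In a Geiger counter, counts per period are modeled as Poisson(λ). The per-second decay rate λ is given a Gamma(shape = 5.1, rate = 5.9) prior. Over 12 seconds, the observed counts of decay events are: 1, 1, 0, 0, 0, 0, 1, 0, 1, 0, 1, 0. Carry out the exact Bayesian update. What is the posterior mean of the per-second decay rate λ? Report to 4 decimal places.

0.5642

With a Gamma(shape α, rate β) prior, the Poisson likelihood is conjugate: the posterior is Gamma(α + ΣXᵢ, β + n).
Sum of counts S = 5 over n = 12 seconds.
Posterior: Gamma(α+S, β+n) = Gamma(5.1+5, 5.9+12) = Gamma(10.1, 17.9).
Posterior mean = α/β = 10.1/17.9 = 0.5642.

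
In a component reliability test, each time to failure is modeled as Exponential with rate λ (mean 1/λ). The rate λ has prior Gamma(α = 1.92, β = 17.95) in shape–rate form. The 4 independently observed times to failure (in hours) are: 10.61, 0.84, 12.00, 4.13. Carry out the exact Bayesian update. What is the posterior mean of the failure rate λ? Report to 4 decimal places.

0.1300

With a Gamma(shape α, rate β) prior on the exponential rate λ, the posterior after n observations with total T = Σxᵢ is Gamma(α+n, β+T).
Sum of observations T = 27.58 hours; n = 4.
Posterior: Gamma(1.92+4, 17.95+27.58) = Gamma(5.92, 45.53).
Posterior mean of λ = α/β = 5.92/45.53 = 0.1300.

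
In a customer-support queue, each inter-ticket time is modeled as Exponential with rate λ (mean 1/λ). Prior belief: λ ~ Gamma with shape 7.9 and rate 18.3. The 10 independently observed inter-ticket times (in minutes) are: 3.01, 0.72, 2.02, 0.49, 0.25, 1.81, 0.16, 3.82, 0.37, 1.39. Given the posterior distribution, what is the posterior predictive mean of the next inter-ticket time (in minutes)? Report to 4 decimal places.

With a Gamma(shape α, rate β) prior on the exponential rate λ, the posterior after n observations with total T = Σxᵢ is Gamma(α+n, β+T).
Sum of observations T = 14.04 minutes; n = 10.
Posterior: Gamma(7.9+10, 18.3+14.04) = Gamma(17.9, 32.34).
The predictive distribution for the next observation is Lomax; its mean is β/(α−1) = 32.34/16.9 = 1.9136.

1.9136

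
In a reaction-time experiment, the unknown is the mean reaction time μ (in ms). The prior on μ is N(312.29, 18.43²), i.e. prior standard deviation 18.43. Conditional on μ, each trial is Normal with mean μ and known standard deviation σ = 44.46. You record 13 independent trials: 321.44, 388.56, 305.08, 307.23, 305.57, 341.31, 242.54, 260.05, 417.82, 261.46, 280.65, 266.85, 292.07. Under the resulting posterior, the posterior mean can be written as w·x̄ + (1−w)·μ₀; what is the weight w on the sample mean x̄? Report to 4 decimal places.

0.6908

For Normal data with known variance σ², a Normal(μ₀, σ₀²) prior on μ is conjugate. Posterior precision = 1/σ₀² + n/σ²; posterior mean is the precision-weighted average of μ₀ and x̄.
σ₀² = 18.43² = 339.6649, σ² = 44.46² = 1976.6916. Prior precision 1/σ₀² = 1/339.6649; data precision n/σ² = 13/1976.6916.
w = (n/σ²)/(1/σ₀² + n/σ²) = n·σ₀²/(σ² + n·σ₀²) = 13·339.6649/(1976.6916 + 13·339.6649) = 4415.6437/6392.3353 = 0.6908.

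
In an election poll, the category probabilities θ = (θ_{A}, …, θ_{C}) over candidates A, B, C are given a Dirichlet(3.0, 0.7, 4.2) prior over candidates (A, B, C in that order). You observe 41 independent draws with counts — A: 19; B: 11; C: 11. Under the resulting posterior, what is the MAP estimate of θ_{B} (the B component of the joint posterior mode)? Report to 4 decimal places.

The Dirichlet prior is conjugate to the Multinomial likelihood: each posterior αⱼ = prior αⱼ + observed count nⱼ.
Posterior concentration: (22.0, 11.7, 15.2), total = 48.9.
Joint mode component: (α_{B}−1)/(Σα−K) = 10.7/45.9 = 0.2331.

0.2331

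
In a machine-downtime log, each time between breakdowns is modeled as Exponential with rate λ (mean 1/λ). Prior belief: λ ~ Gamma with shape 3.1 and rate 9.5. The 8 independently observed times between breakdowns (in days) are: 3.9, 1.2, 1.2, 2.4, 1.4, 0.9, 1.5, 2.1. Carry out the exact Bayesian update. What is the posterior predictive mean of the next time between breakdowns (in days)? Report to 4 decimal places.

With a Gamma(shape α, rate β) prior on the exponential rate λ, the posterior after n observations with total T = Σxᵢ is Gamma(α+n, β+T).
Sum of observations T = 14.6 days; n = 8.
Posterior: Gamma(3.1+8, 9.5+14.6) = Gamma(11.1, 24.1).
The predictive distribution for the next observation is Lomax; its mean is β/(α−1) = 24.1/10.1 = 2.3861.

2.3861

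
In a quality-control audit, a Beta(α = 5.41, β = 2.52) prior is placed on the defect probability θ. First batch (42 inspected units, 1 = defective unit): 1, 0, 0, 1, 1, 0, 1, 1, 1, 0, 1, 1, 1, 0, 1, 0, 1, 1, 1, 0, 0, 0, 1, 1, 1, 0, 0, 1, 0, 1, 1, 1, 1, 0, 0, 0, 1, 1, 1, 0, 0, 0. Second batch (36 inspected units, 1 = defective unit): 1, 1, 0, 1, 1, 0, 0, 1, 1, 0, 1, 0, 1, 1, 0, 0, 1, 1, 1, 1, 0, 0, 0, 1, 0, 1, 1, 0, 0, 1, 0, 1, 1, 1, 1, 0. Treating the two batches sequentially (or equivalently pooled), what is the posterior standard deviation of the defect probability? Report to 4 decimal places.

0.0528

The Beta prior is conjugate to a Binomial/Bernoulli likelihood; the update adds successes to α and failures to β.
After batch 1: Beta(5.41+24, 2.52+18) = Beta(29.41, 20.52).
After batch 2: Beta(29.41+21, 20.52+15) = Beta(50.41, 35.52).
Var = αβ/((α+β)²(α+β+1)) = 50.41·35.52/(85.93²·86.93) = 0.00278953; SD = √0.00278953 = 0.0528.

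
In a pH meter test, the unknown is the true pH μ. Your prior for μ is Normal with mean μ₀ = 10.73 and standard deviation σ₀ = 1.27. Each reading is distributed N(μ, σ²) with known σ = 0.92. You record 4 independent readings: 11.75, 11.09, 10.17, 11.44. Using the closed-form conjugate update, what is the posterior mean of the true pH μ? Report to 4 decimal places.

For Normal data with known variance σ², a Normal(μ₀, σ₀²) prior on μ is conjugate. Posterior precision = 1/σ₀² + n/σ²; posterior mean is the precision-weighted average of μ₀ and x̄.
Σxᵢ = 11.75 + 11.09 + 10.17 + 11.44 = 44.45, so n·x̄ = 44.45.
σ₀² = 1.27² = 1.6129, σ² = 0.92² = 0.8464; σ² + n·σ₀² = 0.8464 + 4·1.6129 = 7.298.
Posterior mean = (μ₀/σ₀² + n·x̄/σ²)/(1/σ₀² + n/σ²) = (σ²·μ₀ + σ₀²·n·x̄)/(σ² + n·σ₀²) = (0.8464·10.73 + 1.6129·44.45)/7.298 = 80.775277/7.298 = 11.0681.

11.0681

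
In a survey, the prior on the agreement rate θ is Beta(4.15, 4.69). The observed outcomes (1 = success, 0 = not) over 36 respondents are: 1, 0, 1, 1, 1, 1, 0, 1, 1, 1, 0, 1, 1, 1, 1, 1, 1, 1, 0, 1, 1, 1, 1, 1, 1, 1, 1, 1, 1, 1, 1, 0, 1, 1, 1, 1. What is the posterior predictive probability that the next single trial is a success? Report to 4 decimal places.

The Beta prior is conjugate to a Binomial/Bernoulli likelihood; the update adds successes to α and failures to β.
Posterior: Beta(α+k, β+n−k) = Beta(4.15+31, 4.69+5) = Beta(35.15, 9.69).
For a single future Bernoulli trial, P(success | data) = α/(α+β) = 0.7839.

0.7839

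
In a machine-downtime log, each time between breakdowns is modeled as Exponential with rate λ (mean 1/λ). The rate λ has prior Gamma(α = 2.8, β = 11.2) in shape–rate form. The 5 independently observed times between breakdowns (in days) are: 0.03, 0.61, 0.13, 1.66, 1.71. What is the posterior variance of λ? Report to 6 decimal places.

With a Gamma(shape α, rate β) prior on the exponential rate λ, the posterior after n observations with total T = Σxᵢ is Gamma(α+n, β+T).
Sum of observations T = 4.14 days; n = 5.
Posterior: Gamma(2.8+5, 11.2+4.14) = Gamma(7.8, 15.34).
Var = α/β² = 0.033147.

0.033147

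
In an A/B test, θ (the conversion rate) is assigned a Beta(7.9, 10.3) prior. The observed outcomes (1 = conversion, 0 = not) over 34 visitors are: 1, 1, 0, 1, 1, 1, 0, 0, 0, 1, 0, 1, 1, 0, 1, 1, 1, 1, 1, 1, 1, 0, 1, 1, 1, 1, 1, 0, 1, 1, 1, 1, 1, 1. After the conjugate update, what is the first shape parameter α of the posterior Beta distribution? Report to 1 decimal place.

The Beta prior is conjugate to a Binomial/Bernoulli likelihood; the update adds successes to α and failures to β.
Posterior: Beta(α+k, β+n−k) = Beta(7.9+26, 10.3+8) = Beta(33.9, 18.3).
Posterior α = 33.9.

33.9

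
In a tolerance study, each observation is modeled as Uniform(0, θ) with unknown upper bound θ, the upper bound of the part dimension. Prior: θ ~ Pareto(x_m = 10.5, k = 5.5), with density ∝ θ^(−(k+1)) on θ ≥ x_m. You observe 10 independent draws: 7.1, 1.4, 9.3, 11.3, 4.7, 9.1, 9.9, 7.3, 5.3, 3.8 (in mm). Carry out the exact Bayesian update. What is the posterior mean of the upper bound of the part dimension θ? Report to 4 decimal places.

A Pareto(scale x_m, shape k) prior on the upper bound θ of Uniform(0, θ) is conjugate: posterior is Pareto(max(x_m, max xᵢ), k + n).
Sample maximum = 11.3; prior scale x_m = 10.5 → posterior scale = max = 11.3.
Posterior shape = 5.5 + 10 = 15.5.
E[θ|data] = k·x_m/(k−1) = 15.5·11.3/14.5 = 12.0793.

12.0793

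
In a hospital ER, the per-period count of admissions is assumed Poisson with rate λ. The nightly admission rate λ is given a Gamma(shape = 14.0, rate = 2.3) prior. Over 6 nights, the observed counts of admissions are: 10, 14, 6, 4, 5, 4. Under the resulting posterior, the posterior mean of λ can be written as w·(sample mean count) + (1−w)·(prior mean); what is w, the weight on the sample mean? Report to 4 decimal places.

With a Gamma(shape α, rate β) prior, the Poisson likelihood is conjugate: the posterior is Gamma(α + ΣXᵢ, β + n).
Posterior mean = (α₀+S)/(β₀+n) = [n/(β₀+n)]·(S/n) + [β₀/(β₀+n)]·(α₀/β₀), so only n and β₀ enter the weight.
Weight on data w = n/(β₀+n) = 6/(2.3+6) = 6/8.3 = 0.7229.

0.7229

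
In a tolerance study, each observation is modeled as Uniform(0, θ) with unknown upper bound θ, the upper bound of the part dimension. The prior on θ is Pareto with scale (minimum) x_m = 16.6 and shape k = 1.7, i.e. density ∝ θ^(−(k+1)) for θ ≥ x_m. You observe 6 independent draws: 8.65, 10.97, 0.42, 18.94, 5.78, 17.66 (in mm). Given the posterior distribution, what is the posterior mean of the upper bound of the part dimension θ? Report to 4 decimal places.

A Pareto(scale x_m, shape k) prior on the upper bound θ of Uniform(0, θ) is conjugate: posterior is Pareto(max(x_m, max xᵢ), k + n).
Sample maximum = 18.94; prior scale x_m = 16.6 → posterior scale = max = 18.94.
Posterior shape = 1.7 + 6 = 7.7.
E[θ|data] = k·x_m/(k−1) = 7.7·18.94/6.7 = 21.7669.

21.7669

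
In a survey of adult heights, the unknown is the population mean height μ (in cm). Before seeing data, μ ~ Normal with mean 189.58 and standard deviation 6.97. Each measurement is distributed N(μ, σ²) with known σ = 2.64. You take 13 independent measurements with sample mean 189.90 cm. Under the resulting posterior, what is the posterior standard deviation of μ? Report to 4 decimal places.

For Normal data with known variance σ², a Normal(μ₀, σ₀²) prior on μ is conjugate. Posterior precision = 1/σ₀² + n/σ²; posterior mean is the precision-weighted average of μ₀ and x̄.
σ₀² = 6.97² = 48.5809, σ² = 2.64² = 6.9696; σ² + n·σ₀² = 6.9696 + 13·48.5809 = 638.5213.
Posterior precision = 1/σ₀² + n/σ² = 1/48.5809 + 13/6.9696 = (σ² + n·σ₀²)/(σ₀²σ²) = 638.5213/(48.5809·6.9696); posterior variance σₙ² = σ₀²σ²/(σ² + n·σ₀²) = 48.5809·6.9696/638.5213 = 0.530271.
Posterior SD = √σₙ² = √(48.5809·6.9696/638.5213) = 0.7282.

0.7282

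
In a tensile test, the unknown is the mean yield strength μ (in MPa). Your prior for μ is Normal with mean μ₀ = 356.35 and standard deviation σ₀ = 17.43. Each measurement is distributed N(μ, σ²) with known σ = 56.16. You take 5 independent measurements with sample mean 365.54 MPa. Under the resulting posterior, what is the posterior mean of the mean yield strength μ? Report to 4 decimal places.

For Normal data with known variance σ², a Normal(μ₀, σ₀²) prior on μ is conjugate. Posterior precision = 1/σ₀² + n/σ²; posterior mean is the precision-weighted average of μ₀ and x̄.
n·x̄ = 5·365.54 = 1827.7.
σ₀² = 17.43² = 303.8049, σ² = 56.16² = 3153.9456; σ² + n·σ₀² = 3153.9456 + 5·303.8049 = 4672.9701.
Posterior mean = (μ₀/σ₀² + n·x̄/σ²)/(1/σ₀² + n/σ²) = (σ²·μ₀ + σ₀²·n·x̄)/(σ² + n·σ₀²) = (3153.9456·356.35 + 303.8049·1827.7)/4672.9701 = 1679172.73029/4672.9701 = 359.3374.

359.3374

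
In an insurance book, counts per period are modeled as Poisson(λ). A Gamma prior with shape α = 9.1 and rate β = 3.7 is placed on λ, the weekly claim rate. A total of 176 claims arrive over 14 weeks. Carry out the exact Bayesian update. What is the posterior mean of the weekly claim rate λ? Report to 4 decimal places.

With a Gamma(shape α, rate β) prior, the Poisson likelihood is conjugate: the posterior is Gamma(α + ΣXᵢ, β + n).
Posterior: Gamma(α+S, β+n) = Gamma(9.1+176, 3.7+14) = Gamma(185.1, 17.7).
Posterior mean = α/β = 185.1/17.7 = 10.4576.

10.4576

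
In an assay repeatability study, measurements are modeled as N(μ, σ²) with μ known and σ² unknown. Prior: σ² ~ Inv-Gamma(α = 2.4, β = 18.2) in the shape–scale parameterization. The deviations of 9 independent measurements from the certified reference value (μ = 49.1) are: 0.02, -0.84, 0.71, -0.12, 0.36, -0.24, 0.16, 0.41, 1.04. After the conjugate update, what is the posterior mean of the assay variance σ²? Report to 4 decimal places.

With known mean μ and an Inverse-Gamma(α, β) prior on σ², the Normal likelihood is conjugate: posterior is Inv-Gamma(α + n/2, β + Σ(xᵢ−μ)²/2).
Σ(xᵢ−μ)² = (0.02)² + (-0.84)² + (0.71)² + (-0.12)² + (0.36)² + (-0.24)² + (0.16)² + (0.41)² + (1.04)² = 2.6870.
Posterior: Inv-Gamma(2.4 + 9/2, 18.2 + 2.6870/2) = Inv-Gamma(6.90, 19.54350).
E[σ²|data] = β/(α−1) = 19.54350/5.90 = 3.3125.

3.3125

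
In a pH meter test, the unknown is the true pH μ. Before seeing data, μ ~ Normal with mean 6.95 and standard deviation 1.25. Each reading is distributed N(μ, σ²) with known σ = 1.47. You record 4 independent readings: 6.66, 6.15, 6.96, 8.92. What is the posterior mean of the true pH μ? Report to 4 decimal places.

For Normal data with known variance σ², a Normal(μ₀, σ₀²) prior on μ is conjugate. Posterior precision = 1/σ₀² + n/σ²; posterior mean is the precision-weighted average of μ₀ and x̄.
Σxᵢ = 6.66 + 6.15 + 6.96 + 8.92 = 28.69, so n·x̄ = 28.69.
σ₀² = 1.25² = 1.5625, σ² = 1.47² = 2.1609; σ² + n·σ₀² = 2.1609 + 4·1.5625 = 8.4109.
Posterior mean = (μ₀/σ₀² + n·x̄/σ²)/(1/σ₀² + n/σ²) = (σ²·μ₀ + σ₀²·n·x̄)/(σ² + n·σ₀²) = (2.1609·6.95 + 1.5625·28.69)/8.4109 = 59.84638/8.4109 = 7.1153.

7.1153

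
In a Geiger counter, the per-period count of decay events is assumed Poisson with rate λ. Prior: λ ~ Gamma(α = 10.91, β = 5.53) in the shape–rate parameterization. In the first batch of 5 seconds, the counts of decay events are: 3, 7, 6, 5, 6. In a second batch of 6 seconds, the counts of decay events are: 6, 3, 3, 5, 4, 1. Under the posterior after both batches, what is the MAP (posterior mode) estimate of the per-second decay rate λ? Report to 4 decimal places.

3.5638

With a Gamma(shape α, rate β) prior, the Poisson likelihood is conjugate: the posterior is Gamma(α + ΣXᵢ, β + n).
Batch 1: sum of counts S = 27 over n = 5 seconds.
After batch 1: Gamma(α+S, β+n) = Gamma(10.91+27, 5.53+5) = Gamma(37.91, 10.53).
Batch 2: sum of counts S = 22 over n = 6 seconds.
After batch 2: Gamma(α+S, β+n) = Gamma(37.91+22, 10.53+6) = Gamma(59.91, 16.53).
Mode of Gamma(α,β) for α≥1 is (α−1)/β = 58.91/16.53 = 3.5638.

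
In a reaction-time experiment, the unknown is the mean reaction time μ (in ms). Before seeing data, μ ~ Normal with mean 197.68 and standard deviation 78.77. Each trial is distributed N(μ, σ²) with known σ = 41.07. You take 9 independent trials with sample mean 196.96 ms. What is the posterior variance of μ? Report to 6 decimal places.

For Normal data with known variance σ², a Normal(μ₀, σ₀²) prior on μ is conjugate. Posterior precision = 1/σ₀² + n/σ²; posterior mean is the precision-weighted average of μ₀ and x̄.
σ₀² = 78.77² = 6204.7129, σ² = 41.07² = 1686.7449; σ² + n·σ₀² = 1686.7449 + 9·6204.7129 = 57529.161.
Posterior precision = 1/σ₀² + n/σ² = 1/6204.7129 + 9/1686.7449 = (σ² + n·σ₀²)/(σ₀²σ²) = 57529.161/(6204.7129·1686.7449); posterior variance σₙ² = σ₀²σ²/(σ² + n·σ₀²) = 6204.7129·1686.7449/57529.161 = 181.921093.

181.921093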